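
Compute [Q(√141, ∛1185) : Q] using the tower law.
[Q(√141, ∛1185) : Q] = 6

Let L = Q(√141, ∛1185). Since Q(√141) ⊂ L and [Q(√141):Q] = 2, the tower law gives 2 | [L:Q]. Likewise Q(∛1185) ⊂ L with [Q(∛1185):Q] = 3 (because 1185 is not a perfect cube), so 3 | [L:Q]. As gcd(2,3) = 1, [L:Q] is divisible by 6. Conversely L is generated over Q by √141 and ∛1185, so [L:Q] ≤ 2·3 = 6. Therefore [Q(√141, ∛1185) : Q] = 6.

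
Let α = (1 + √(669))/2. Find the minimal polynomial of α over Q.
m_α(x) = x^2 - x - 167

From 2α - 1 = √(669), squaring gives (2α - 1)^2 = 669, i.e. 4α^2 - 4α + 1 = 669, so α^2 - α + (1 - 669)/4 = 0. Since 669 ≡ 1 (mod 4), (1 - 669)/4 = -167 ∈ Z. The polynomial x^2 - x - 167 has discriminant 1 - 4·(-167) = 669, which is not a perfect square in Q (d = 669 is squarefree and ≠ 1), so x^2 - x - 167 is irreducible over Q. It is the minimal polynomial of α.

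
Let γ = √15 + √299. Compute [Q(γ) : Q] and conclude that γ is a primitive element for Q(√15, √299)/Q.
[Q(γ) : Q] = 4 (equivalently, Q(γ) = Q(√15, √299))

Obviously Q(γ) ⊆ Q(√15, √299), and [Q(√15, √299):Q] = 4 (since 15, 299 are distinct squarefree integers > 1 with 4485 not a perfect square). To show equality we compute the minimal polynomial of γ. From γ = √15 + √299: γ^2 = 15 + 2√(4485) + 299 = 314 + 2√(4485), so γ^2 - 314 = 2√(4485); squaring, (γ^2 - 314)^2 = 4·4485, i.e. γ^4 - 628γ^2 + 98596 - 17940 = 0, i.e. γ^4 - 628γ^2 + 80656 = 0. So γ is a root of x^4 - 628x^2 + 80656. This polynomial is irreducible over Q: it has no rational root (each ±√15 ± √299 is irrational), and any factorization into two quadratics over Q would force √(4485) ∈ Q (pairing opposite roots) or √15, √299 ∈ Q (other pairings), all impossible. Hence [Q(γ):Q] = 4 = [Q(√15, √299):Q], so Q(γ) = Q(√15, √299).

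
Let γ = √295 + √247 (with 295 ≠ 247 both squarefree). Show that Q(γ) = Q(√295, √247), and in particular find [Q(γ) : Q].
[Q(γ) : Q] = 4 (equivalently, Q(γ) = Q(√295, √247))

Obviously Q(γ) ⊆ Q(√295, √247), and [Q(√295, √247):Q] = 4 (since 295, 247 are distinct squarefree integers > 1 with 72865 not a perfect square). To show equality we compute the minimal polynomial of γ. From γ = √295 + √247: γ^2 = 295 + 2√(72865) + 247 = 542 + 2√(72865), so γ^2 - 542 = 2√(72865); squaring, (γ^2 - 542)^2 = 4·72865, i.e. γ^4 - 1084γ^2 + 293764 - 291460 = 0, i.e. γ^4 - 1084γ^2 + 2304 = 0. So γ is a root of x^4 - 1084x^2 + 2304. This polynomial is irreducible over Q: it has no rational root (each ±√295 ± √247 is irrational), and any factorization into two quadratics over Q would force √(72865) ∈ Q (pairing opposite roots) or √295, √247 ∈ Q (other pairings), all impossible. Hence [Q(γ):Q] = 4 = [Q(√295, √247):Q], so Q(γ) = Q(√295, √247).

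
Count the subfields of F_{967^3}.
F_{967^3} has 2 subfields

The subfields of F_{p^n} are exactly the fields F_{p^d} for d | n (each is the fixed field of the unique index-d subgroup of Gal(F_{p^n}/F_p) ≅ Z/nZ). The divisors of n = 3 are {1, 3}, giving 2 subfields: F_{967^1}, F_{967^3}.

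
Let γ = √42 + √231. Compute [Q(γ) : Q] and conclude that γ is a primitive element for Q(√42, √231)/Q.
[Q(γ) : Q] = 4 (equivalently, Q(γ) = Q(√42, √231))

Obviously Q(γ) ⊆ Q(√42, √231), and [Q(√42, √231):Q] = 4 (since 42, 231 are distinct squarefree integers > 1 with 9702 not a perfect square). To show equality we compute the minimal polynomial of γ. From γ = √42 + √231: γ^2 = 42 + 2√(9702) + 231 = 273 + 2√(9702), so γ^2 - 273 = 2√(9702); squaring, (γ^2 - 273)^2 = 4·9702, i.e. γ^4 - 546γ^2 + 74529 - 38808 = 0, i.e. γ^4 - 546γ^2 + 35721 = 0. So γ is a root of x^4 - 546x^2 + 35721. This polynomial is irreducible over Q: it has no rational root (each ±√42 ± √231 is irrational), and any factorization into two quadratics over Q would force √(9702) ∈ Q (pairing opposite roots) or √42, √231 ∈ Q (other pairings), all impossible. Hence [Q(γ):Q] = 4 = [Q(√42, √231):Q], so Q(γ) = Q(√42, √231).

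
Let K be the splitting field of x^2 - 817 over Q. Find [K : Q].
[K : Q] = 2

f(x) = x^2 - 817 factors as (x - √817)(x + √817). The splitting field is K = Q(√817). Since 817 is squarefree and > 1, it is not a perfect square, so x^2 - 817 is irreducible over Q and [Q(√817) : Q] = 2. Hence [K : Q] = 2.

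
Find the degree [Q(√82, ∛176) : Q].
[Q(√82, ∛176) : Q] = 6

Let L = Q(√82, ∛176). Since Q(√82) ⊂ L and [Q(√82):Q] = 2, the tower law gives 2 | [L:Q]. Likewise Q(∛176) ⊂ L with [Q(∛176):Q] = 3 (because 176 is not a perfect cube), so 3 | [L:Q]. As gcd(2,3) = 1, [L:Q] is divisible by 6. Conversely L is generated over Q by √82 and ∛176, so [L:Q] ≤ 2·3 = 6. Therefore [Q(√82, ∛176) : Q] = 6.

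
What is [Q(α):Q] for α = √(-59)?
[Q(α):Q] = 2

[Q(α):Q] equals the degree of the minimal polynomial of α. Here α^2 = -59 and x^2 + 59 is irreducible (d = -59 is squarefree, ≠ 1, hence not a square), so deg(m_α) = 2. Thus [Q(α):Q] = 2.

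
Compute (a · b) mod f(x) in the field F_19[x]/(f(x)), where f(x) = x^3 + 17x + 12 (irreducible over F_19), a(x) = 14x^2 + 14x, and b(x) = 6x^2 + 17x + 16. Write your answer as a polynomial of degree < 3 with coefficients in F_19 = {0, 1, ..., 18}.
a · b ≡ 3x^2 + 12x + 12 (mod f(x))

Multiply in F_19[x]: a(x)·b(x) = (14x^2 + 14x)·(6x^2 + 17x + 16) = 8x^4 + 18x^3 + 6x^2 + 15x. This has degree ≥ 3, so divide by f(x) over F_19: 8x^4 + 18x^3 + 6x^2 + 15x = (8x + 18)·(x^3 + 17x + 12) + (3x^2 + 12x + 12). Hence a·b ≡ 3x^2 + 12x + 12 (mod f). (F_19[x]/(f) is a field with 19^3 = 6859 elements since f is irreducible of degree 3.)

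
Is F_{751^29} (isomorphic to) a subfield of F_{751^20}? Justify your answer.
No: F_{751^29} is not a subfield of F_{751^20}

F_{p^m} embeds in F_{p^n} iff m | n. Here 29 ∤ 20 (since 20 = 0·29 + 20 with remainder 20 ≠ 0), so F_{751^29} is not a subfield of F_{751^20}. Equivalently: if it were, the tower law would give 29 = [F_{751^29}:F_751] dividing [F_{751^20}:F_751] = 20, contradiction.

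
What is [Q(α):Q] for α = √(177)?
[Q(α):Q] = 2

[Q(α):Q] equals the degree of the minimal polynomial of α. Here α^2 = 177 and x^2 - 177 is irreducible (d = 177 is squarefree, ≠ 1, hence not a square), so deg(m_α) = 2. Thus [Q(α):Q] = 2.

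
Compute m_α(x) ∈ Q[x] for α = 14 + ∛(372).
m_α(x) = x^3 - 42x^2 + 588x - 3116

Set β = α - 14 = ∛(372), so β^3 = 372. Then (α - 14)^3 - 372 = 0, i.e. α is a root of g(x) = (x - 14)^3 - 372 = x^3 - 42x^2 + 588x - 3116. Since g(x) = h(x - 14) where h(x) = x^3 - 372, and h is irreducible over Q (because 372 is not a perfect cube, so h has no rational root, and a monic cubic with no rational root is irreducible), g is also irreducible (irreducibility is preserved under the substitution x → x - 14). Hence m_α(x) = x^3 - 42x^2 + 588x - 3116.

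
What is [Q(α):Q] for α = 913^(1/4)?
[Q(α):Q] = 4

α is a root of x^4 - 913. By Eisenstein's criterion at the prime p = 11 (which divides the constant term 913 but p^2 = 121 does not, since 913 is squarefree), x^4 - 913 is irreducible over Q. Hence [Q(α):Q] = 4.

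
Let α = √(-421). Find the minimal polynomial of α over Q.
m_α(x) = x^2 + 421

α satisfies α^2 + 421 = 0, so x^2 + 421 annihilates α. Since d = -421 is squarefree and ≠ 1, it is not a perfect square in Q, so x^2 + 421 has no rational root and is therefore irreducible over Q (a degree-2 polynomial over a field is irreducible iff it has no root). Hence m_α(x) = x^2 + 421.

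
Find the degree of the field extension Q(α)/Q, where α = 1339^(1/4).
[Q(α):Q] = 4

α is a root of x^4 - 1339. By Eisenstein's criterion at the prime p = 13 (which divides the constant term 1339 but p^2 = 169 does not, since 1339 is squarefree), x^4 - 1339 is irreducible over Q. Hence [Q(α):Q] = 4.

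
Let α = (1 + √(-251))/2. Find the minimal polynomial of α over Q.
m_α(x) = x^2 - x + 63

From 2α - 1 = √(-251), squaring gives (2α - 1)^2 = -251, i.e. 4α^2 - 4α + 1 = -251, so α^2 - α + (1 + 251)/4 = 0. Since -251 ≡ 1 (mod 4), (1 + 251)/4 = 63 ∈ Z. The polynomial x^2 - x + 63 has discriminant 1 - 4·(63) = -251, which is not a perfect square in Q (d = -251 is squarefree and ≠ 1), so x^2 - x + 63 is irreducible over Q. It is the minimal polynomial of α.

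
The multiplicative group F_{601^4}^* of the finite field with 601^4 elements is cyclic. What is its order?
|F_{601^4}^*| = 130466162400

F_{601^4} has 601^4 = 130466162401 elements; its multiplicative group consists of all nonzero elements, so |F_{601^4}^*| = 130466162401 - 1 = 130466162400. (It is cyclic since any finite subgroup of the multiplicative group of a field is cyclic.)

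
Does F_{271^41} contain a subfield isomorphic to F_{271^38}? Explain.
No: F_{271^38} is not a subfield of F_{271^41}

F_{p^m} embeds in F_{p^n} iff m | n. Here 38 ∤ 41 (since 41 = 1·38 + 3 with remainder 3 ≠ 0), so F_{271^38} is not a subfield of F_{271^41}. Equivalently: if it were, the tower law would give 38 = [F_{271^38}:F_271] dividing [F_{271^41}:F_271] = 41, contradiction.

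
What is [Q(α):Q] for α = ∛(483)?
[Q(α):Q] = 3

The minimal polynomial of α is x^3 - 483, irreducible over Q since 483 is not a perfect cube (so x^3 - 483 has no rational root). Hence [Q(α):Q] = deg(m_α) = 3.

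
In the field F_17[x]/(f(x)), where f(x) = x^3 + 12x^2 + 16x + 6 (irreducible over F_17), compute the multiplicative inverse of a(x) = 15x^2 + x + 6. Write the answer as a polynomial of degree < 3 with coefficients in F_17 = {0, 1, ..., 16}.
a(x)^(-1) ≡ 11x^2 + 6x + 11 (mod f(x))

Since f is irreducible over F_17, F_17[x]/(f) is a field and a(x) ≠ 0 has an inverse. Apply the extended Euclidean algorithm to f(x) and a(x) in F_17[x]: f(x) = (8x + 15)·a(x) + (4x + 1);  a(x) = (8x + 11)·(4x + 1) + (12). The last nonzero remainder is the constant 12 = gcd(f, a) in F_17. Back-substituting through the division chain expresses 12 = s(x)·a(x) + t(x)·f(x) with s(x) ≡ 13x^2 + 4x + 13 (mod f), so (13x^2 + 4x + 13)·a(x) ≡ 12 (mod f). Multiplying by 12^(-1) ≡ 10 in F_17 gives a(x)^(-1) ≡ 10·(13x^2 + 4x + 13) ≡ 11x^2 + 6x + 11 (mod f). Check: (15x^2 + x + 6)·(11x^2 + 6x + 11) = 12x^4 + 16x^3 + 16x^2 + 13x + 15 ≡ 1 (mod x^3 + 12x^2 + 16x + 6).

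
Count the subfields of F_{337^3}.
F_{337^3} has 2 subfields

The subfields of F_{p^n} are exactly the fields F_{p^d} for d | n (each is the fixed field of the unique index-d subgroup of Gal(F_{p^n}/F_p) ≅ Z/nZ). The divisors of n = 3 are {1, 3}, giving 2 subfields: F_{337^1}, F_{337^3}.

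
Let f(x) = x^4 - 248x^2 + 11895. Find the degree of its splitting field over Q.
[K : Q] = 4

Solving the quadratic in x^2: x^2 = (248 ± √(248^2 - 4·11895))/2 = (248 ± √13924)/2 = (248 ± 118)/2, giving x^2 = 65 or x^2 = 183. So f(x) = (x^2 - 65)(x^2 - 183) and the roots of f are ±√65, ±√183. Hence the splitting field is K = Q(√65, √183). Since 65 and 183 are distinct squarefree integers > 1, their product 11895 is not a perfect square, so √183 ∉ Q(√65). By the tower law [K:Q] = [Q(√65,√183):Q(√65)] · [Q(√65):Q] = 2 · 2 = 4.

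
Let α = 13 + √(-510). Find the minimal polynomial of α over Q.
m_α(x) = x^2 - 26x + 679

From α - 13 = √(-510), squaring gives (α - 13)^2 = -510, i.e. α^2 - 26α + 169 = -510, so α^2 - 26α + 679 = 0. The discriminant of x^2 - 26x + 679 is (-26)^2 - 4·(679) = 676 - 2716 = -2040, and 4·(-510) is not a perfect square in Q since -510 is squarefree and ≠ 1. Hence x^2 - 26x + 679 is irreducible over Q and is the minimal polynomial of α.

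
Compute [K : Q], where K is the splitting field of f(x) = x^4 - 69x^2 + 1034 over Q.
[K : Q] = 4

Solving the quadratic in x^2: x^2 = (69 ± √(69^2 - 4·1034))/2 = (69 ± √625)/2 = (69 ± 25)/2, giving x^2 = 47 or x^2 = 22. So f(x) = (x^2 - 47)(x^2 - 22) and the roots of f are ±√47, ±√22. Hence the splitting field is K = Q(√47, √22). Since 47 and 22 are distinct squarefree integers > 1, their product 1034 is not a perfect square, so √22 ∉ Q(√47). By the tower law [K:Q] = [Q(√47,√22):Q(√47)] · [Q(√47):Q] = 2 · 2 = 4.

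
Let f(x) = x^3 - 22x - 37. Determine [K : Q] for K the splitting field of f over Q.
[K : Q] = 6

By the rational root test, any rational root of the monic integer polynomial f(x) = x^3 - 22x - 37 must be an integer dividing the constant term -37, i.e. one of ±{1, 37}. Evaluating: f(1) = -58, f(-1) = -16, f(37) = 49802, f(-37) = -49876; none is 0, so f has no rational root and is therefore irreducible over Q (a cubic with no linear factor over a field is irreducible). For an irreducible cubic, the Galois group is A_3 or S_3 according as the discriminant disc(f) = -4a^3 - 27b^2 = -4·(-22)^3 - 27·(-37)^2 = 5629 is or is not a square in Q. Here disc(f) = 5629 is not a perfect square in Q, so the Galois group of f over Q is not contained in A_3 and must be all of S_3. The splitting field has degree |S_3| = 6 over Q, so [K : Q] = 6.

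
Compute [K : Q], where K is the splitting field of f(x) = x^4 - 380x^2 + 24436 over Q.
[K : Q] = 4

Solving the quadratic in x^2: x^2 = (380 ± √(380^2 - 4·24436))/2 = (380 ± √46656)/2 = (380 ± 216)/2, giving x^2 = 82 or x^2 = 298. So f(x) = (x^2 - 82)(x^2 - 298) and the roots of f are ±√82, ±√298. Hence the splitting field is K = Q(√82, √298). Since 82 and 298 are distinct squarefree integers > 1, their product 24436 is not a perfect square, so √298 ∉ Q(√82). By the tower law [K:Q] = [Q(√82,√298):Q(√82)] · [Q(√82):Q] = 2 · 2 = 4.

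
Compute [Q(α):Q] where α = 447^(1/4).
[Q(α):Q] = 4

α is a root of x^4 - 447. By Eisenstein's criterion at the prime p = 3 (which divides the constant term 447 but p^2 = 9 does not, since 447 is squarefree), x^4 - 447 is irreducible over Q. Hence [Q(α):Q] = 4.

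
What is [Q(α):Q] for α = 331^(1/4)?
[Q(α):Q] = 4

α is a root of x^4 - 331. By Eisenstein's criterion at the prime p = 331 (which divides the constant term 331 but p^2 = 109561 does not, since 331 is squarefree), x^4 - 331 is irreducible over Q. Hence [Q(α):Q] = 4.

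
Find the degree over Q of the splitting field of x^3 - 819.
[K : Q] = 6

The roots of x^3 - 819 are ∛819, ω∛819, ω^2∛819 where ω = e^(2πi/3) is a primitive cube root of unity, so K = Q(∛819, ω). Now [Q(∛819):Q] = 3 (since 819 is not a perfect cube, x^3 - 819 is irreducible) and [Q(ω):Q] = 2. Both 2 and 3 divide [K:Q], and [K:Q] ≤ 3·2 = 6, so [K:Q] = 6. (Equivalently: Q(∛819) ⊂ R but ω ∉ R, so [K : Q(∛819)] = 2.)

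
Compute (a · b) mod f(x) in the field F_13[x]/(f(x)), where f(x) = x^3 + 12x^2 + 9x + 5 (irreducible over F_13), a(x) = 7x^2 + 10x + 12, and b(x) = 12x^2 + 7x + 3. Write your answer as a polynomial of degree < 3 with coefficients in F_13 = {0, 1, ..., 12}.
a · b ≡ 5x^2 + 4x + 6 (mod f(x))

Multiply in F_13[x]: a(x)·b(x) = (7x^2 + 10x + 12)·(12x^2 + 7x + 3) = 6x^4 + x^2 + 10x + 10. This has degree ≥ 3, so divide by f(x) over F_13: 6x^4 + x^2 + 10x + 10 = (6x + 6)·(x^3 + 12x^2 + 9x + 5) + (5x^2 + 4x + 6). Hence a·b ≡ 5x^2 + 4x + 6 (mod f). (F_13[x]/(f) is a field with 13^3 = 2197 elements since f is irreducible of degree 3.)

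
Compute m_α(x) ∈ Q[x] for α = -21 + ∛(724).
m_α(x) = x^3 + 63x^2 + 1323x + 8537

Set β = α + 21 = ∛(724), so β^3 = 724. Then (α + 21)^3 - 724 = 0, i.e. α is a root of g(x) = (x + 21)^3 - 724 = x^3 + 63x^2 + 1323x + 8537. Since g(x) = h(x + 21) where h(x) = x^3 - 724, and h is irreducible over Q (because 724 is not a perfect cube, so h has no rational root, and a monic cubic with no rational root is irreducible), g is also irreducible (irreducibility is preserved under the substitution x → x + 21). Hence m_α(x) = x^3 + 63x^2 + 1323x + 8537.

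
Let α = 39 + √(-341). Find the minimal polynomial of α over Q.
m_α(x) = x^2 - 78x + 1862

From α - 39 = √(-341), squaring gives (α - 39)^2 = -341, i.e. α^2 - 78α + 1521 = -341, so α^2 - 78α + 1862 = 0. The discriminant of x^2 - 78x + 1862 is (-78)^2 - 4·(1862) = 6084 - 7448 = -1364, and 4·(-341) is not a perfect square in Q since -341 is squarefree and ≠ 1. Hence x^2 - 78x + 1862 is irreducible over Q and is the minimal polynomial of α.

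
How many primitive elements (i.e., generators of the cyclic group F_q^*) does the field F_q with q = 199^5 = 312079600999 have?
There are φ(312079600998) = 93237606000 primitive elements

F_q^* is cyclic of order q - 1 = 312079600998. A cyclic group of order m has exactly φ(m) generators. Here m = 312079600998 = 2 · 3^2 · 11 · 71 · 22199431, so the number of primitive elements is φ(312079600998) = 93237606000.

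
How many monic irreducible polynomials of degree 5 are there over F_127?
There are 6607673856 monic irreducible polynomials of degree 5 over F_127

Each element of F_{127^5} that lies in no proper subfield is a root of exactly one monic irreducible of degree 5 over F_127, and each such polynomial has 5 distinct roots in F_{127^5}. By Möbius inversion the count is N_127(5) = (1/5) Σ_{d|5} μ(5/d) · 127^d = (1/5)(μ(5)·127^1 + μ(1)·127^5) = 33038369280/5 = 6607673856.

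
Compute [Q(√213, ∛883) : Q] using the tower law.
[Q(√213, ∛883) : Q] = 6

Let L = Q(√213, ∛883). Since Q(√213) ⊂ L and [Q(√213):Q] = 2, the tower law gives 2 | [L:Q]. Likewise Q(∛883) ⊂ L with [Q(∛883):Q] = 3 (because 883 is not a perfect cube), so 3 | [L:Q]. As gcd(2,3) = 1, [L:Q] is divisible by 6. Conversely L is generated over Q by √213 and ∛883, so [L:Q] ≤ 2·3 = 6. Therefore [Q(√213, ∛883) : Q] = 6.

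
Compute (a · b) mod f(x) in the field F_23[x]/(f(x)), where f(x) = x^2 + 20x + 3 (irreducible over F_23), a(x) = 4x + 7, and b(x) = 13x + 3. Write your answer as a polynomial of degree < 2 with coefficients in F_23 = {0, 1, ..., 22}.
a · b ≡ 6x + 3 (mod f(x))

Multiply in F_23[x]: a(x)·b(x) = (4x + 7)·(13x + 3) = 6x^2 + 11x + 21. This has degree ≥ 2, so divide by f(x) over F_23: 6x^2 + 11x + 21 = (6)·(x^2 + 20x + 3) + (6x + 3). Hence a·b ≡ 6x + 3 (mod f). (F_23[x]/(f) is a field with 23^2 = 529 elements since f is irreducible of degree 2.)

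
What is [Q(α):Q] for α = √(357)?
[Q(α):Q] = 2

[Q(α):Q] equals the degree of the minimal polynomial of α. Here α^2 = 357 and x^2 - 357 is irreducible (d = 357 is squarefree, ≠ 1, hence not a square), so deg(m_α) = 2. Thus [Q(α):Q] = 2.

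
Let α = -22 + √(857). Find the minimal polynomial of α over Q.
m_α(x) = x^2 + 44x - 373

From α + 22 = √(857), squaring gives (α + 22)^2 = 857, i.e. α^2 + 44α + 484 = 857, so α^2 + 44α - 373 = 0. The discriminant of x^2 + 44x - 373 is (44)^2 - 4·(-373) = 1936 + 1492 = 3428, and 4·(857) is not a perfect square in Q since 857 is squarefree and ≠ 1. Hence x^2 + 44x - 373 is irreducible over Q and is the minimal polynomial of α.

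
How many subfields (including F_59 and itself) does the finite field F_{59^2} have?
F_{59^2} has 2 subfields

The subfields of F_{p^n} are exactly the fields F_{p^d} for d | n (each is the fixed field of the unique index-d subgroup of Gal(F_{p^n}/F_p) ≅ Z/nZ). The divisors of n = 2 are {1, 2}, giving 2 subfields: F_{59^1}, F_{59^2}.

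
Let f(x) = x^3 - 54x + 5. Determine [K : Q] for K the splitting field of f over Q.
[K : Q] = 6

By the rational root test, any rational root of the monic integer polynomial f(x) = x^3 - 54x + 5 must be an integer dividing the constant term 5, i.e. one of ±{1, 5}. Evaluating: f(1) = -48, f(-1) = 58, f(5) = -140, f(-5) = 150; none is 0, so f has no rational root and is therefore irreducible over Q (a cubic with no linear factor over a field is irreducible). For an irreducible cubic, the Galois group is A_3 or S_3 according as the discriminant disc(f) = -4a^3 - 27b^2 = -4·(-54)^3 - 27·(5)^2 = 629181 is or is not a square in Q. Here disc(f) = 629181 is not a perfect square in Q, so the Galois group of f over Q is not contained in A_3 and must be all of S_3. The splitting field has degree |S_3| = 6 over Q, so [K : Q] = 6.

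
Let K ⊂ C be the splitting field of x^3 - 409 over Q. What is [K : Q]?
[K : Q] = 6

The roots of x^3 - 409 are ∛409, ω∛409, ω^2∛409 where ω = e^(2πi/3) is a primitive cube root of unity, so K = Q(∛409, ω). Now [Q(∛409):Q] = 3 (since 409 is not a perfect cube, x^3 - 409 is irreducible) and [Q(ω):Q] = 2. Both 2 and 3 divide [K:Q], and [K:Q] ≤ 3·2 = 6, so [K:Q] = 6. (Equivalently: Q(∛409) ⊂ R but ω ∉ R, so [K : Q(∛409)] = 2.)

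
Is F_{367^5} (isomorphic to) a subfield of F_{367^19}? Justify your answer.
No: F_{367^5} is not a subfield of F_{367^19}

F_{p^m} embeds in F_{p^n} iff m | n. Here 5 ∤ 19 (since 19 = 3·5 + 4 with remainder 4 ≠ 0), so F_{367^5} is not a subfield of F_{367^19}. Equivalently: if it were, the tower law would give 5 = [F_{367^5}:F_367] dividing [F_{367^19}:F_367] = 19, contradiction.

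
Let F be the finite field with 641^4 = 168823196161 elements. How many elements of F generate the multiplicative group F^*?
There are φ(168823196160) = 44598558720 primitive elements

F_q^* is cyclic of order q - 1 = 168823196160. A cyclic group of order m has exactly φ(m) generators. Here m = 168823196160 = 2^9 · 3 · 5 · 107 · 205441, so the number of primitive elements is φ(168823196160) = 44598558720.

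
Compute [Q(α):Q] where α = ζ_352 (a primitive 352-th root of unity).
[Q(α):Q] = 160

The minimal polynomial of ζ_352 over Q is the 352-th cyclotomic polynomial Φ_352(x), which is irreducible over Q and has degree φ(352) = 160. Hence [Q(α):Q] = φ(352) = 160.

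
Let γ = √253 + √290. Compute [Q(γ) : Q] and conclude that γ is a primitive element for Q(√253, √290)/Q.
[Q(γ) : Q] = 4 (equivalently, Q(γ) = Q(√253, √290))

Obviously Q(γ) ⊆ Q(√253, √290), and [Q(√253, √290):Q] = 4 (since 253, 290 are distinct squarefree integers > 1 with 73370 not a perfect square). To show equality we compute the minimal polynomial of γ. From γ = √253 + √290: γ^2 = 253 + 2√(73370) + 290 = 543 + 2√(73370), so γ^2 - 543 = 2√(73370); squaring, (γ^2 - 543)^2 = 4·73370, i.e. γ^4 - 1086γ^2 + 294849 - 293480 = 0, i.e. γ^4 - 1086γ^2 + 1369 = 0. So γ is a root of x^4 - 1086x^2 + 1369. This polynomial is irreducible over Q: it has no rational root (each ±√253 ± √290 is irrational), and any factorization into two quadratics over Q would force √(73370) ∈ Q (pairing opposite roots) or √253, √290 ∈ Q (other pairings), all impossible. Hence [Q(γ):Q] = 4 = [Q(√253, √290):Q], so Q(γ) = Q(√253, √290).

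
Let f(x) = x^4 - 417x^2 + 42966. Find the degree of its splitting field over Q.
[K : Q] = 4

Solving the quadratic in x^2: x^2 = (417 ± √(417^2 - 4·42966))/2 = (417 ± √2025)/2 = (417 ± 45)/2, giving x^2 = 231 or x^2 = 186. So f(x) = (x^2 - 231)(x^2 - 186) and the roots of f are ±√231, ±√186. Hence the splitting field is K = Q(√231, √186). Since 231 and 186 are distinct squarefree integers > 1, their product 42966 is not a perfect square, so √186 ∉ Q(√231). By the tower law [K:Q] = [Q(√231,√186):Q(√231)] · [Q(√231):Q] = 2 · 2 = 4.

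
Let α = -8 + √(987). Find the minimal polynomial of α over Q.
m_α(x) = x^2 + 16x - 923

From α + 8 = √(987), squaring gives (α + 8)^2 = 987, i.e. α^2 + 16α + 64 = 987, so α^2 + 16α - 923 = 0. The discriminant of x^2 + 16x - 923 is (16)^2 - 4·(-923) = 256 + 3692 = 3948, and 4·(987) is not a perfect square in Q since 987 is squarefree and ≠ 1. Hence x^2 + 16x - 923 is irreducible over Q and is the minimal polynomial of α.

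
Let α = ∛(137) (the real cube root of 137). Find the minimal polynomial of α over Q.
m_α(x) = x^3 - 137

α satisfies α^3 = 137, so x^3 - 137 annihilates α. By the rational root test, a rational root p/q (in lowest terms) of x^3 - 137 would satisfy p^3 = 137 q^3, forcing q = 1 and p^3 = 137; but 137 is not a perfect cube, contradiction. A monic cubic over Q with no rational root is irreducible (any nontrivial factorization would include a linear factor). Hence x^3 - 137 is the minimal polynomial of α, and in particular [Q(α):Q] = 3.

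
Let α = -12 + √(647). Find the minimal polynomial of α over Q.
m_α(x) = x^2 + 24x - 503

From α + 12 = √(647), squaring gives (α + 12)^2 = 647, i.e. α^2 + 24α + 144 = 647, so α^2 + 24α - 503 = 0. The discriminant of x^2 + 24x - 503 is (24)^2 - 4·(-503) = 576 + 2012 = 2588, and 4·(647) is not a perfect square in Q since 647 is squarefree and ≠ 1. Hence x^2 + 24x - 503 is irreducible over Q and is the minimal polynomial of α.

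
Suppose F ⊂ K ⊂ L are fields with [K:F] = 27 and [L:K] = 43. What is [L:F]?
[L:F] = 1161

The tower law says that for any tower of field extensions F ⊂ K ⊂ L with finite degrees, [L:F] = [L:K] · [K:F]. Here this gives [L:F] = 43 · 27 = 1161.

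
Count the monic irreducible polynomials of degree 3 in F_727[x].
There are 128079952 monic irreducible polynomials of degree 3 over F_727

Each element of F_{727^3} that lies in no proper subfield is a root of exactly one monic irreducible of degree 3 over F_727, and each such polynomial has 3 distinct roots in F_{727^3}. By Möbius inversion the count is N_727(3) = (1/3) Σ_{d|3} μ(3/d) · 727^d = (1/3)(μ(3)·727^1 + μ(1)·727^3) = 384239856/3 = 128079952.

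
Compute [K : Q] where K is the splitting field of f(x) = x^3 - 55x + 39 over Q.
[K : Q] = 6

By the rational root test, any rational root of the monic integer polynomial f(x) = x^3 - 55x + 39 must be an integer dividing the constant term 39, i.e. one of ±{1, 3, 13, 39}. Evaluating: f(1) = -15, f(-1) = 93, f(3) = -99, f(-3) = 177, f(13) = 1521, f(-13) = -1443, f(39) = 57213, f(-39) = -57135; none is 0, so f has no rational root and is therefore irreducible over Q (a cubic with no linear factor over a field is irreducible). For an irreducible cubic, the Galois group is A_3 or S_3 according as the discriminant disc(f) = -4a^3 - 27b^2 = -4·(-55)^3 - 27·(39)^2 = 624433 is or is not a square in Q. Here disc(f) = 624433 is not a perfect square in Q, so the Galois group of f over Q is not contained in A_3 and must be all of S_3. The splitting field has degree |S_3| = 6 over Q, so [K : Q] = 6.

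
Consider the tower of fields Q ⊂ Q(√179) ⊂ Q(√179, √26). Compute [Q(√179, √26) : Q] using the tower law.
[Q(√179, √26) : Q] = 4

[Q(√179):Q] = 2 (min poly x^2 - 179, irreducible since 179 is squarefree > 1). For the top step, suppose √26 ∈ Q(√179), say √26 = c + d√179 with c, d ∈ Q. Squaring: 26 = c^2 + 179d^2 + 2cd√179. Since √179 ∉ Q this forces 2cd = 0. If d = 0 then √26 = c ∈ Q, contradicting 26 squarefree > 1. If c = 0 then 26 = 179d^2, so 179·26 = (179d)^2 is a perfect square in Q — but 179·26 = 4654 is not a perfect square (since 179 and 26 are distinct squarefree integers). Contradiction. Hence √26 ∉ Q(√179), so x^2 - 26 stays irreducible over Q(√179) and [Q(√179, √26) : Q(√179)] = 2. By the tower law, [Q(√179, √26) : Q] = 2 · 2 = 4.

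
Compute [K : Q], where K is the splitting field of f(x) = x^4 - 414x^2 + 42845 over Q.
[K : Q] = 4

Solving the quadratic in x^2: x^2 = (414 ± √(414^2 - 4·42845))/2 = (414 ± √16)/2 = (414 ± 4)/2, giving x^2 = 209 or x^2 = 205. So f(x) = (x^2 - 209)(x^2 - 205) and the roots of f are ±√209, ±√205. Hence the splitting field is K = Q(√209, √205). Since 209 and 205 are distinct squarefree integers > 1, their product 42845 is not a perfect square, so √205 ∉ Q(√209). By the tower law [K:Q] = [Q(√209,√205):Q(√209)] · [Q(√209):Q] = 2 · 2 = 4.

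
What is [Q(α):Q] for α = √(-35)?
[Q(α):Q] = 2

[Q(α):Q] equals the degree of the minimal polynomial of α. Here α^2 = -35 and x^2 + 35 is irreducible (d = -35 is squarefree, ≠ 1, hence not a square), so deg(m_α) = 2. Thus [Q(α):Q] = 2.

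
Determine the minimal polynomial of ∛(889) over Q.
m_α(x) = x^3 - 889

α satisfies α^3 = 889, so x^3 - 889 annihilates α. By the rational root test, a rational root p/q (in lowest terms) of x^3 - 889 would satisfy p^3 = 889 q^3, forcing q = 1 and p^3 = 889; but 889 is not a perfect cube, contradiction. A monic cubic over Q with no rational root is irreducible (any nontrivial factorization would include a linear factor). Hence x^3 - 889 is the minimal polynomial of α, and in particular [Q(α):Q] = 3.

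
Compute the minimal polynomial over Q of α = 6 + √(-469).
m_α(x) = x^2 - 12x + 505

From α - 6 = √(-469), squaring gives (α - 6)^2 = -469, i.e. α^2 - 12α + 36 = -469, so α^2 - 12α + 505 = 0. The discriminant of x^2 - 12x + 505 is (-12)^2 - 4·(505) = 144 - 2020 = -1876, and 4·(-469) is not a perfect square in Q since -469 is squarefree and ≠ 1. Hence x^2 - 12x + 505 is irreducible over Q and is the minimal polynomial of α.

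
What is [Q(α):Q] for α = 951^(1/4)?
[Q(α):Q] = 4

α is a root of x^4 - 951. By Eisenstein's criterion at the prime p = 3 (which divides the constant term 951 but p^2 = 9 does not, since 951 is squarefree), x^4 - 951 is irreducible over Q. Hence [Q(α):Q] = 4.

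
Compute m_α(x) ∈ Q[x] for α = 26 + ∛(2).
m_α(x) = x^3 - 78x^2 + 2028x - 17578

Set β = α - 26 = ∛(2), so β^3 = 2. Then (α - 26)^3 - 2 = 0, i.e. α is a root of g(x) = (x - 26)^3 - 2 = x^3 - 78x^2 + 2028x - 17578. Since g(x) = h(x - 26) where h(x) = x^3 - 2, and h is irreducible over Q (because 2 is not a perfect cube, so h has no rational root, and a monic cubic with no rational root is irreducible), g is also irreducible (irreducibility is preserved under the substitution x → x - 26). Hence m_α(x) = x^3 - 78x^2 + 2028x - 17578.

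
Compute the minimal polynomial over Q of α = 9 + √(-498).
m_α(x) = x^2 - 18x + 579

From α - 9 = √(-498), squaring gives (α - 9)^2 = -498, i.e. α^2 - 18α + 81 = -498, so α^2 - 18α + 579 = 0. The discriminant of x^2 - 18x + 579 is (-18)^2 - 4·(579) = 324 - 2316 = -1992, and 4·(-498) is not a perfect square in Q since -498 is squarefree and ≠ 1. Hence x^2 - 18x + 579 is irreducible over Q and is the minimal polynomial of α.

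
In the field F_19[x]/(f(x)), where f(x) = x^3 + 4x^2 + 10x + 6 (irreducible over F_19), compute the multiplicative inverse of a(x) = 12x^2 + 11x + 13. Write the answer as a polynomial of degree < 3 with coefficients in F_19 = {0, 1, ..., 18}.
a(x)^(-1) ≡ 17x^2 + 13x + 1 (mod f(x))

Since f is irreducible over F_19, F_19[x]/(f) is a field and a(x) ≠ 0 has an inverse. Apply the extended Euclidean algorithm to f(x) and a(x) in F_19[x]: f(x) = (8x + 12)·a(x) + (2x + 2);  a(x) = (6x + 9)·(2x + 2) + (14). The last nonzero remainder is the constant 14 = gcd(f, a) in F_19. Back-substituting through the division chain expresses 14 = s(x)·a(x) + t(x)·f(x) with s(x) ≡ 10x^2 + 11x + 14 (mod f), so (10x^2 + 11x + 14)·a(x) ≡ 14 (mod f). Multiplying by 14^(-1) ≡ 15 in F_19 gives a(x)^(-1) ≡ 15·(10x^2 + 11x + 14) ≡ 17x^2 + 13x + 1 (mod f). Check: (12x^2 + 11x + 13)·(17x^2 + 13x + 1) = 14x^4 + x^3 + 15x^2 + 9x + 13 ≡ 1 (mod x^3 + 4x^2 + 10x + 6).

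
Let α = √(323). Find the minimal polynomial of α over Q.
m_α(x) = x^2 - 323

α satisfies α^2 - 323 = 0, so x^2 - 323 annihilates α. Since d = 323 is squarefree and ≠ 1, it is not a perfect square in Q, so x^2 - 323 has no rational root and is therefore irreducible over Q (a degree-2 polynomial over a field is irreducible iff it has no root). Hence m_α(x) = x^2 - 323.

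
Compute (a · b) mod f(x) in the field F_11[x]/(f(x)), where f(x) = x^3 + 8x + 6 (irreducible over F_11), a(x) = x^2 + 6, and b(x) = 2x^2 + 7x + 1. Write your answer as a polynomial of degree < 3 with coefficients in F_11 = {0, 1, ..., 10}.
a · b ≡ 8x^2 + 7x + 8 (mod f(x))

Multiply in F_11[x]: a(x)·b(x) = (x^2 + 6)·(2x^2 + 7x + 1) = 2x^4 + 7x^3 + 2x^2 + 9x + 6. This has degree ≥ 3, so divide by f(x) over F_11: 2x^4 + 7x^3 + 2x^2 + 9x + 6 = (2x + 7)·(x^3 + 8x + 6) + (8x^2 + 7x + 8). Hence a·b ≡ 8x^2 + 7x + 8 (mod f). (F_11[x]/(f) is a field with 11^3 = 1331 elements since f is irreducible of degree 3.)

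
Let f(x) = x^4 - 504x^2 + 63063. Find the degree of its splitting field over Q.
[K : Q] = 4

Solving the quadratic in x^2: x^2 = (504 ± √(504^2 - 4·63063))/2 = (504 ± √1764)/2 = (504 ± 42)/2, giving x^2 = 273 or x^2 = 231. So f(x) = (x^2 - 273)(x^2 - 231) and the roots of f are ±√273, ±√231. Hence the splitting field is K = Q(√273, √231). Since 273 and 231 are distinct squarefree integers > 1, their product 63063 is not a perfect square, so √231 ∉ Q(√273). By the tower law [K:Q] = [Q(√273,√231):Q(√273)] · [Q(√273):Q] = 2 · 2 = 4.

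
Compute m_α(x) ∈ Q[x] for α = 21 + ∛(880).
m_α(x) = x^3 - 63x^2 + 1323x - 10141

Set β = α - 21 = ∛(880), so β^3 = 880. Then (α - 21)^3 - 880 = 0, i.e. α is a root of g(x) = (x - 21)^3 - 880 = x^3 - 63x^2 + 1323x - 10141. Since g(x) = h(x - 21) where h(x) = x^3 - 880, and h is irreducible over Q (because 880 is not a perfect cube, so h has no rational root, and a monic cubic with no rational root is irreducible), g is also irreducible (irreducibility is preserved under the substitution x → x - 21). Hence m_α(x) = x^3 - 63x^2 + 1323x - 10141.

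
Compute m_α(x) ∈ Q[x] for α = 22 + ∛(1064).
m_α(x) = x^3 - 66x^2 + 1452x - 11712

Set β = α - 22 = ∛(1064), so β^3 = 1064. Then (α - 22)^3 - 1064 = 0, i.e. α is a root of g(x) = (x - 22)^3 - 1064 = x^3 - 66x^2 + 1452x - 11712. Since g(x) = h(x - 22) where h(x) = x^3 - 1064, and h is irreducible over Q (because 1064 is not a perfect cube, so h has no rational root, and a monic cubic with no rational root is irreducible), g is also irreducible (irreducibility is preserved under the substitution x → x - 22). Hence m_α(x) = x^3 - 66x^2 + 1452x - 11712.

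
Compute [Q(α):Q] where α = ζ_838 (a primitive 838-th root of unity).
[Q(α):Q] = 418

The minimal polynomial of ζ_838 over Q is the 838-th cyclotomic polynomial Φ_838(x), which is irreducible over Q and has degree φ(838) = 418. Hence [Q(α):Q] = φ(838) = 418.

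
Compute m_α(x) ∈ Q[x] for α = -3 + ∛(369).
m_α(x) = x^3 + 9x^2 + 27x - 342

Set β = α + 3 = ∛(369), so β^3 = 369. Then (α + 3)^3 - 369 = 0, i.e. α is a root of g(x) = (x + 3)^3 - 369 = x^3 + 9x^2 + 27x - 342. Since g(x) = h(x + 3) where h(x) = x^3 - 369, and h is irreducible over Q (because 369 is not a perfect cube, so h has no rational root, and a monic cubic with no rational root is irreducible), g is also irreducible (irreducibility is preserved under the substitution x → x + 3). Hence m_α(x) = x^3 + 9x^2 + 27x - 342.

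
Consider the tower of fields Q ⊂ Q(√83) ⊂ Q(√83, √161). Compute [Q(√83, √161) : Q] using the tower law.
[Q(√83, √161) : Q] = 4

[Q(√83):Q] = 2 (min poly x^2 - 83, irreducible since 83 is squarefree > 1). For the top step, suppose √161 ∈ Q(√83), say √161 = c + d√83 with c, d ∈ Q. Squaring: 161 = c^2 + 83d^2 + 2cd√83. Since √83 ∉ Q this forces 2cd = 0. If d = 0 then √161 = c ∈ Q, contradicting 161 squarefree > 1. If c = 0 then 161 = 83d^2, so 83·161 = (83d)^2 is a perfect square in Q — but 83·161 = 13363 is not a perfect square (since 83 and 161 are distinct squarefree integers). Contradiction. Hence √161 ∉ Q(√83), so x^2 - 161 stays irreducible over Q(√83) and [Q(√83, √161) : Q(√83)] = 2. By the tower law, [Q(√83, √161) : Q] = 2 · 2 = 4.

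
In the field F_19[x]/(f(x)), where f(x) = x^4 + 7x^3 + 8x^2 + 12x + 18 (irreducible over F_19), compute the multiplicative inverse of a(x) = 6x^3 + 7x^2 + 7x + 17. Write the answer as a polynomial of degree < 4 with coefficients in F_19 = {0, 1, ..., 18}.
a(x)^(-1) ≡ 5x^3 + 16x^2 + 3x + 1 (mod f(x))

Since f is irreducible over F_19, F_19[x]/(f) is a field and a(x) ≠ 0 has an inverse. Apply the extended Euclidean algorithm to f(x) and a(x) in F_19[x]: f(x) = (16x + 11)·a(x) + (9x^2 + 5x + 2);  a(x) = (7x + 18)·(9x^2 + 5x + 2) + (17x);  (9x^2 + 5x + 2) = (5x + 7)·(17x) + (2). The last nonzero remainder is the constant 2 = gcd(f, a) in F_19. Back-substituting through the division chain expresses 2 = s(x)·a(x) + t(x)·f(x) with s(x) ≡ 10x^3 + 13x^2 + 6x + 2 (mod f), so (10x^3 + 13x^2 + 6x + 2)·a(x) ≡ 2 (mod f). Multiplying by 2^(-1) ≡ 10 in F_19 gives a(x)^(-1) ≡ 10·(10x^3 + 13x^2 + 6x + 2) ≡ 5x^3 + 16x^2 + 3x + 1 (mod f). Check: (6x^3 + 7x^2 + 7x + 17)·(5x^3 + 16x^2 + 3x + 1) = 11x^6 + 17x^5 + 13x^4 + 15x^3 + 15x^2 + x + 17 ≡ 1 (mod x^4 + 7x^3 + 8x^2 + 12x + 18).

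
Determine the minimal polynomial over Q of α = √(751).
m_α(x) = x^2 - 751

α satisfies α^2 - 751 = 0, so x^2 - 751 annihilates α. Since d = 751 is squarefree and ≠ 1, it is not a perfect square in Q, so x^2 - 751 has no rational root and is therefore irreducible over Q (a degree-2 polynomial over a field is irreducible iff it has no root). Hence m_α(x) = x^2 - 751.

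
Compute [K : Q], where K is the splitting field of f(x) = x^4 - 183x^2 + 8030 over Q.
[K : Q] = 4

Solving the quadratic in x^2: x^2 = (183 ± √(183^2 - 4·8030))/2 = (183 ± √1369)/2 = (183 ± 37)/2, giving x^2 = 110 or x^2 = 73. So f(x) = (x^2 - 110)(x^2 - 73) and the roots of f are ±√110, ±√73. Hence the splitting field is K = Q(√110, √73). Since 110 and 73 are distinct squarefree integers > 1, their product 8030 is not a perfect square, so √73 ∉ Q(√110). By the tower law [K:Q] = [Q(√110,√73):Q(√110)] · [Q(√110):Q] = 2 · 2 = 4.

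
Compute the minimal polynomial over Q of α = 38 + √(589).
m_α(x) = x^2 - 76x + 855

From α - 38 = √(589), squaring gives (α - 38)^2 = 589, i.e. α^2 - 76α + 1444 = 589, so α^2 - 76α + 855 = 0. The discriminant of x^2 - 76x + 855 is (-76)^2 - 4·(855) = 5776 - 3420 = 2356, and 4·(589) is not a perfect square in Q since 589 is squarefree and ≠ 1. Hence x^2 - 76x + 855 is irreducible over Q and is the minimal polynomial of α.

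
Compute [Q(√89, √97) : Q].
[Q(√89, √97) : Q] = 4

[Q(√89):Q] = 2 (min poly x^2 - 89, irreducible since 89 is squarefree > 1). For the top step, suppose √97 ∈ Q(√89), say √97 = c + d√89 with c, d ∈ Q. Squaring: 97 = c^2 + 89d^2 + 2cd√89. Since √89 ∉ Q this forces 2cd = 0. If d = 0 then √97 = c ∈ Q, contradicting 97 squarefree > 1. If c = 0 then 97 = 89d^2, so 89·97 = (89d)^2 is a perfect square in Q — but 89·97 = 8633 is not a perfect square (since 89 and 97 are distinct squarefree integers). Contradiction. Hence √97 ∉ Q(√89), so x^2 - 97 stays irreducible over Q(√89) and [Q(√89, √97) : Q(√89)] = 2. By the tower law, [Q(√89, √97) : Q] = 2 · 2 = 4.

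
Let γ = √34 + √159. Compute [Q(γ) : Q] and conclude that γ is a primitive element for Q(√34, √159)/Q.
[Q(γ) : Q] = 4 (equivalently, Q(γ) = Q(√34, √159))

Obviously Q(γ) ⊆ Q(√34, √159), and [Q(√34, √159):Q] = 4 (since 34, 159 are distinct squarefree integers > 1 with 5406 not a perfect square). To show equality we compute the minimal polynomial of γ. From γ = √34 + √159: γ^2 = 34 + 2√(5406) + 159 = 193 + 2√(5406), so γ^2 - 193 = 2√(5406); squaring, (γ^2 - 193)^2 = 4·5406, i.e. γ^4 - 386γ^2 + 37249 - 21624 = 0, i.e. γ^4 - 386γ^2 + 15625 = 0. So γ is a root of x^4 - 386x^2 + 15625. This polynomial is irreducible over Q: it has no rational root (each ±√34 ± √159 is irrational), and any factorization into two quadratics over Q would force √(5406) ∈ Q (pairing opposite roots) or √34, √159 ∈ Q (other pairings), all impossible. Hence [Q(γ):Q] = 4 = [Q(√34, √159):Q], so Q(γ) = Q(√34, √159).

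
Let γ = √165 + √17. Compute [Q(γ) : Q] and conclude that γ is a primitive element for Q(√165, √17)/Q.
[Q(γ) : Q] = 4 (equivalently, Q(γ) = Q(√165, √17))

Obviously Q(γ) ⊆ Q(√165, √17), and [Q(√165, √17):Q] = 4 (since 165, 17 are distinct squarefree integers > 1 with 2805 not a perfect square). To show equality we compute the minimal polynomial of γ. From γ = √165 + √17: γ^2 = 165 + 2√(2805) + 17 = 182 + 2√(2805), so γ^2 - 182 = 2√(2805); squaring, (γ^2 - 182)^2 = 4·2805, i.e. γ^4 - 364γ^2 + 33124 - 11220 = 0, i.e. γ^4 - 364γ^2 + 21904 = 0. So γ is a root of x^4 - 364x^2 + 21904. This polynomial is irreducible over Q: it has no rational root (each ±√165 ± √17 is irrational), and any factorization into two quadratics over Q would force √(2805) ∈ Q (pairing opposite roots) or √165, √17 ∈ Q (other pairings), all impossible. Hence [Q(γ):Q] = 4 = [Q(√165, √17):Q], so Q(γ) = Q(√165, √17).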